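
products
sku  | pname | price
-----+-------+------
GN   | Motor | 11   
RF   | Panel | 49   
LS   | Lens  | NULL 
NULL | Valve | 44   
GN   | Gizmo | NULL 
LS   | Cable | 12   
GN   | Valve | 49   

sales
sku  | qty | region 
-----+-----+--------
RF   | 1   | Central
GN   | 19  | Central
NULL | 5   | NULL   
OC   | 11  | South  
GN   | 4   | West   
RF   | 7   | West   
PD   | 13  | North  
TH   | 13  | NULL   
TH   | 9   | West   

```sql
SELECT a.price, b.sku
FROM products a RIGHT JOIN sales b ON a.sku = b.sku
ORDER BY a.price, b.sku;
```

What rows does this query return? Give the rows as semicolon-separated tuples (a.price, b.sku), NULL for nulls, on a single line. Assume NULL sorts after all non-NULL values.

(11, GN); (11, GN); (49, GN); (49, GN); (49, RF); (49, RF); (NULL, GN); (NULL, GN); (NULL, OC); (NULL, PD); (NULL, TH); (NULL, TH); (NULL, NULL)

RIGHT JOIN keeps every row from `sales`; unmatched rows get NULL for `products`'s columns.
Matching on a.sku = b.sku. A NULL in a compared column never satisfies the condition.
- a (sku=GN) pairs with 2 row(s) of b.
- a (sku=RF) pairs with 2 row(s) of b.
- a (sku=LS) has no partner in b.
- a (sku=NULL) has no partner in b.
- a (sku=GN) pairs with 2 row(s) of b.
- a (sku=LS) has no partner in b.
- a (sku=GN) pairs with 2 row(s) of b.
- 5 row(s) from b found no a partner → padded with NULL.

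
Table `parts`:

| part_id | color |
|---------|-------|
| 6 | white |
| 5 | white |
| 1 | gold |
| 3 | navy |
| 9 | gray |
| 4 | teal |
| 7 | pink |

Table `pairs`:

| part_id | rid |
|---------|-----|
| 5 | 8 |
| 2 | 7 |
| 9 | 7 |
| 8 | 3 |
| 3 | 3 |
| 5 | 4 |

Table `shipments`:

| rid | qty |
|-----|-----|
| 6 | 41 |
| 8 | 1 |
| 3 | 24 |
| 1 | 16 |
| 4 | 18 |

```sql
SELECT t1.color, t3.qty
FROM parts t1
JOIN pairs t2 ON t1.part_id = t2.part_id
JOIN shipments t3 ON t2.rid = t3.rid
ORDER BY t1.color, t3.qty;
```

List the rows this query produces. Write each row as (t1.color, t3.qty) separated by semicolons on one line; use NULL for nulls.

(navy, 24); (white, 1); (white, 18)

Joins associate left-to-right: parts INNER JOIN pairs on part_id gives 4 intermediate row(s).
Then INNER JOIN `shipments t3` on rid: keep only rows whose t2.rid appears in t3.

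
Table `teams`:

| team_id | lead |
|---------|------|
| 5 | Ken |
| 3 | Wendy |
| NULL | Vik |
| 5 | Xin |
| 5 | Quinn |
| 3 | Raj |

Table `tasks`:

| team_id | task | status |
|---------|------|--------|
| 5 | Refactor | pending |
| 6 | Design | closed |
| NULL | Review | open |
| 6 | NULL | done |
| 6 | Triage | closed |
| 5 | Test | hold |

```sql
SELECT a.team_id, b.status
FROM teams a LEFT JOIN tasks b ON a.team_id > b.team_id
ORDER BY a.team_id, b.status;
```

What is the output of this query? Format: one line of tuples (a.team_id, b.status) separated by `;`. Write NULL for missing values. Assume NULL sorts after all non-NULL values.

LEFT JOIN keeps every row from `teams`; unmatched rows get NULL for `tasks`'s columns.
Matching on a.team_id > b.team_id. A NULL in a compared column never satisfies the condition.
- team_id=5: no b row matches, row kept with b columns NULL.
- team_id=3: no b row matches, row kept with b columns NULL.
- team_id=NULL: no b row matches, row kept with b columns NULL.
- team_id=5: no b row matches, row kept with b columns NULL.
- team_id=5: no b row matches, row kept with b columns NULL.
- team_id=3: no b row matches, row kept with b columns NULL.
After projecting and ordering:
a.team_id | b.status
3 | NULL
3 | NULL
5 | NULL
5 | NULL
5 | NULL
NULL | NULL

(3, NULL); (3, NULL); (5, NULL); (5, NULL); (5, NULL); (NULL, NULL)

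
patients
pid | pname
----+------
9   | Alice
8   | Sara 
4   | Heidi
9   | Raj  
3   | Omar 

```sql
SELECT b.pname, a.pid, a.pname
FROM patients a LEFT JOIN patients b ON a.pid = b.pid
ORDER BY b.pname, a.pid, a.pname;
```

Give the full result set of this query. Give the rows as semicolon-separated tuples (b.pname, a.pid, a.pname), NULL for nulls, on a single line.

(Alice, 9, Alice); (Alice, 9, Raj); (Heidi, 4, Heidi); (Omar, 3, Omar); (Raj, 9, Alice); (Raj, 9, Raj); (Sara, 8, Sara)

LEFT JOIN keeps every row from `patients a`; unmatched rows get NULL for `patients b`'s columns.
Matching on a.pid = b.pid.
- a[0] pid=9 → 2 match(es) in b → 2 row(s).
- a[1] pid=8 → 1 match(es) in b → 1 row(s).
- a[2] pid=4 → 1 match(es) in b → 1 row(s).
- a[3] pid=9 → 2 match(es) in b → 2 row(s).
- a[4] pid=3 → 1 match(es) in b → 1 row(s).
After projecting and ordering:
b.pname | a.pid | a.pname
Alice | 9 | Alice
Alice | 9 | Raj
Heidi | 4 | Heidi
Omar | 3 | Omar
Raj | 9 | Alice
Raj | 9 | Raj
Sara | 8 | Sara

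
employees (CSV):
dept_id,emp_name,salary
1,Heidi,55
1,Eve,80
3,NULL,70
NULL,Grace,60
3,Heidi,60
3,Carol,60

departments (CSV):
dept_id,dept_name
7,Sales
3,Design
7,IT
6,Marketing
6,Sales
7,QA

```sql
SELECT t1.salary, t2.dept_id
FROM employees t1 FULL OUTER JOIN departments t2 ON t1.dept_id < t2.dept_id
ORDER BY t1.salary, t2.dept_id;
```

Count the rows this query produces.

28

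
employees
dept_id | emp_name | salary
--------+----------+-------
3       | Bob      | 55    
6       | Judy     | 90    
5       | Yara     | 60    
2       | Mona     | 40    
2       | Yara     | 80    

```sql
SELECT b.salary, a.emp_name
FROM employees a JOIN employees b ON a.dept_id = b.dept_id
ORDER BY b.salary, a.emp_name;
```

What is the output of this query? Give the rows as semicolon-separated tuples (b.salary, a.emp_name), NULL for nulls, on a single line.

INNER JOIN keeps only pairs where the ON condition holds.
Matching on a.dept_id = b.dept_id.
Matched pairs: 7.

(40, Mona); (40, Yara); (55, Bob); (60, Yara); (80, Mona); (80, Yara); (90, Judy)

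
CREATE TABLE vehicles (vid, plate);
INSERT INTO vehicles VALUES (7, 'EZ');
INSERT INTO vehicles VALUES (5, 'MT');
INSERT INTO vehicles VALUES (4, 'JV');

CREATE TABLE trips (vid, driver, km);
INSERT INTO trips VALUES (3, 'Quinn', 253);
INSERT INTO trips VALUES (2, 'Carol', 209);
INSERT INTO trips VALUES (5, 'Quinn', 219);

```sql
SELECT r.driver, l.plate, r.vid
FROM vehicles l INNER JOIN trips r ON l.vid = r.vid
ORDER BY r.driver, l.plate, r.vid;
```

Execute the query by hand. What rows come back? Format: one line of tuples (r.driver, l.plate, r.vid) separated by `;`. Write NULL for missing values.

(Quinn, MT, 5)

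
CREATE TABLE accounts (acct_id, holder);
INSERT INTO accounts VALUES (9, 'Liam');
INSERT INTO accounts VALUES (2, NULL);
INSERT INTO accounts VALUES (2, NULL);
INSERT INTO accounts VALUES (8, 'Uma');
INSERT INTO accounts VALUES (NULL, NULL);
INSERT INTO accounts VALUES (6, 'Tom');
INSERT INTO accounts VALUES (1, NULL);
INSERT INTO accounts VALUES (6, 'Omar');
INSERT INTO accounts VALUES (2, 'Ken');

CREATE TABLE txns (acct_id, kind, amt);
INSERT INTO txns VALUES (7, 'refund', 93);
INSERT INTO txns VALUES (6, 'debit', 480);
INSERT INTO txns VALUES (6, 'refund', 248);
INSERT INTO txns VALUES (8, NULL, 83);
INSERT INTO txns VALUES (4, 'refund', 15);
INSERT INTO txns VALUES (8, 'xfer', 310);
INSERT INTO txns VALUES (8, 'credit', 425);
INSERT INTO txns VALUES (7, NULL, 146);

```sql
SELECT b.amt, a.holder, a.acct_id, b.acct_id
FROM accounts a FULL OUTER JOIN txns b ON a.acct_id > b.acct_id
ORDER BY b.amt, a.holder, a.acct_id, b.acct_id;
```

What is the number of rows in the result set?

FULL OUTER JOIN keeps every row from both sides; unmatched rows get NULL for the other side's columns.
Matching on a.acct_id > b.acct_id. A NULL in a compared column never satisfies the condition.
- a[0] acct_id=9 → 8 match(es) in b → 8 row(s).
- a[1] acct_id=2 → no match; kept with NULLs on the b side.
- a[2] acct_id=2 → no match; kept with NULLs on the b side.
- a[3] acct_id=8 → 5 match(es) in b → 5 row(s).
- a[4] acct_id=NULL → no match; kept with NULLs on the b side.
- a[5] acct_id=6 → 1 match(es) in b → 1 row(s).
- a[6] acct_id=1 → no match; kept with NULLs on the b side.
- a[7] acct_id=6 → 1 match(es) in b → 1 row(s).
- a[8] acct_id=2 → no match; kept with NULLs on the b side.
Total: 15 matched + 5 padded = 20 rows.

20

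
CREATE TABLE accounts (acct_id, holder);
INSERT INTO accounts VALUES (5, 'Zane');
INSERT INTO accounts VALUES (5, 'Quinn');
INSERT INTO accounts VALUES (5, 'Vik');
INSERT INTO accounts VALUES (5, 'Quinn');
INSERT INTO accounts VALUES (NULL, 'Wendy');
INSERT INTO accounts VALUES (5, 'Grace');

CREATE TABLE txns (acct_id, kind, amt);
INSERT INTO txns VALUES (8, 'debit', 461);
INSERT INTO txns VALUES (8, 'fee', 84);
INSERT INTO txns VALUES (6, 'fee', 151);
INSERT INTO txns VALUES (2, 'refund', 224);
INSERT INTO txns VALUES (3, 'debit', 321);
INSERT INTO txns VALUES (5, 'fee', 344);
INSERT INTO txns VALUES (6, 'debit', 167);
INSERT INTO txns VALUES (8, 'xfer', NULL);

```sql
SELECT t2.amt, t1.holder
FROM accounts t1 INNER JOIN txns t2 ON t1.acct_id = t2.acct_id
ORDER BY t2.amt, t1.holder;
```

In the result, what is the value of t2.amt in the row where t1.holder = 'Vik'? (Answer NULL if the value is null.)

344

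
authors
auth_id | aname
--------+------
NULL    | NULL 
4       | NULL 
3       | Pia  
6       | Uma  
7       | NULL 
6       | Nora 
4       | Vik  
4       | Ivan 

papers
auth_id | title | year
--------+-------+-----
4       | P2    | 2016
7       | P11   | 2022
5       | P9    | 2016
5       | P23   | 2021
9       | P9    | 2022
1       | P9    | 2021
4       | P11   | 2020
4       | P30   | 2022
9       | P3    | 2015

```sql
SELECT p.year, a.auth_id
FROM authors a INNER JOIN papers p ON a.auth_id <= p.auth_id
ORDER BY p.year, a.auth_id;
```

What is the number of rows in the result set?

INNER JOIN keeps only pairs where the ON condition holds.
Matching on a.auth_id <= p.auth_id. A NULL in a compared column never satisfies the condition.
- a row (auth_id=NULL): no match → dropped.
- a row (auth_id=4): matches 8 p row(s) → 8 output row(s).
- a row (auth_id=3): matches 8 p row(s) → 8 output row(s).
- a row (auth_id=6): matches 3 p row(s) → 3 output row(s).
- a row (auth_id=7): matches 3 p row(s) → 3 output row(s).
- a row (auth_id=6): matches 3 p row(s) → 3 output row(s).
- a row (auth_id=4): matches 8 p row(s) → 8 output row(s).
- a row (auth_id=4): matches 8 p row(s) → 8 output row(s).
Total: 41 rows.

41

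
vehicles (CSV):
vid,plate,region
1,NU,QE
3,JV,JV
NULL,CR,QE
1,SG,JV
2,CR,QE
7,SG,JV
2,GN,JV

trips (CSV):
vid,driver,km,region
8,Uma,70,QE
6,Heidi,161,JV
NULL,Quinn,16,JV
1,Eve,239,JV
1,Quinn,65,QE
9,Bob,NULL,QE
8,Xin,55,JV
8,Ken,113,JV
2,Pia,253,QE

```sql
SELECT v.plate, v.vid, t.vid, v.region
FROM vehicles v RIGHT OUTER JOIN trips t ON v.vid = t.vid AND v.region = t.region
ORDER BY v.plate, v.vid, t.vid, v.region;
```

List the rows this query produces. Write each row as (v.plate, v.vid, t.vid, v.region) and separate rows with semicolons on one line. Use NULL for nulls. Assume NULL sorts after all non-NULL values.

(CR, 2, 2, QE); (NU, 1, 1, QE); (SG, 1, 1, JV); (NULL, NULL, 6, NULL); (NULL, NULL, 8, NULL); (NULL, NULL, 8, NULL); (NULL, NULL, 8, NULL); (NULL, NULL, 9, NULL); (NULL, NULL, NULL, NULL)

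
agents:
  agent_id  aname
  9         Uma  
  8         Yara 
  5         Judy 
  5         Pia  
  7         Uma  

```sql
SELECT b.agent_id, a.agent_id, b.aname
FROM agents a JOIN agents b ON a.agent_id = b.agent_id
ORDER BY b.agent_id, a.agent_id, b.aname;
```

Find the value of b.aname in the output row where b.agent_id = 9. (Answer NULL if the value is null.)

Uma

INNER JOIN keeps only pairs where the ON condition holds.
Matching on a.agent_id = b.agent_id.
Matched pairs: 7.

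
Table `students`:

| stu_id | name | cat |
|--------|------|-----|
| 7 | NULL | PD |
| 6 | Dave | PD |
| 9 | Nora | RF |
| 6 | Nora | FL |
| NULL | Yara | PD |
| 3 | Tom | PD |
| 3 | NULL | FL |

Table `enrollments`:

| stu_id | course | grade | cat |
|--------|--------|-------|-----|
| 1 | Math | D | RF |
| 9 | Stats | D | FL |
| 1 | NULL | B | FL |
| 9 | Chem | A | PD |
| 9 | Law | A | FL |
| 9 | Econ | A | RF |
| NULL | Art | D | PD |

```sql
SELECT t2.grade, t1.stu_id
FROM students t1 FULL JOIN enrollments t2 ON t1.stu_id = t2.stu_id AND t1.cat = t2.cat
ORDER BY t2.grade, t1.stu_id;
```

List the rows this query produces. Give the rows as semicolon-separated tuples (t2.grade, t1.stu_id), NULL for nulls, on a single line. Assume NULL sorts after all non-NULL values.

(A, 9); (A, NULL); (A, NULL); (B, NULL); (D, NULL); (D, NULL); (D, NULL); (NULL, 3); (NULL, 3); (NULL, 6); (NULL, 6); (NULL, 7); (NULL, NULL)

FULL OUTER JOIN keeps every row from both sides; unmatched rows get NULL for the other side's columns.
Matching on t1.stu_id = t2.stu_id AND t1.cat = t2.cat. A NULL in a compared column never satisfies the condition.
Matched pairs: 1; unmatched t1 rows kept: 6; unmatched t2 rows kept: 6.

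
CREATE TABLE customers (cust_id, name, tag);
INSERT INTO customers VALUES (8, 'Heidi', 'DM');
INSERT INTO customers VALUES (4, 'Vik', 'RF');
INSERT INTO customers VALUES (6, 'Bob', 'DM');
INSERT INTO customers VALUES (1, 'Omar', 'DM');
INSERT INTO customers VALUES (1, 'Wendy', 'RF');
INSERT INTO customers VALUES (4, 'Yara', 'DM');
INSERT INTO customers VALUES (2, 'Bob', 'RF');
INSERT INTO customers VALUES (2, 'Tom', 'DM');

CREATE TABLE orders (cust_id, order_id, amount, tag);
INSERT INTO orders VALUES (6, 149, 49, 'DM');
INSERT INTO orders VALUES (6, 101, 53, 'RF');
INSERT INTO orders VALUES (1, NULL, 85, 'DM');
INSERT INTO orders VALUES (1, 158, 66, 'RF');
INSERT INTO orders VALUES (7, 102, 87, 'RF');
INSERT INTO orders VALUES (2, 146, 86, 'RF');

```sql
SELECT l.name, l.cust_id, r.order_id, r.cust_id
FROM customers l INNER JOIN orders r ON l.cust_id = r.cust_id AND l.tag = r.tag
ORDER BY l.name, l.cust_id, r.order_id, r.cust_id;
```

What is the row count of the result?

INNER JOIN keeps only pairs where the ON condition holds.
Matching on l.cust_id = r.cust_id AND l.tag = r.tag.
- l (cust_id=8, tag=DM) has no partner → excluded.
- l (cust_id=4, tag=RF) has no partner → excluded.
- l (cust_id=6, tag=DM) pairs with 1 row(s) of r.
- l (cust_id=1, tag=DM) pairs with 1 row(s) of r.
- l (cust_id=1, tag=RF) pairs with 1 row(s) of r.
- l (cust_id=4, tag=DM) has no partner → excluded.
- l (cust_id=2, tag=RF) pairs with 1 row(s) of r.
- l (cust_id=2, tag=DM) has no partner → excluded.
Total: 4 rows.

4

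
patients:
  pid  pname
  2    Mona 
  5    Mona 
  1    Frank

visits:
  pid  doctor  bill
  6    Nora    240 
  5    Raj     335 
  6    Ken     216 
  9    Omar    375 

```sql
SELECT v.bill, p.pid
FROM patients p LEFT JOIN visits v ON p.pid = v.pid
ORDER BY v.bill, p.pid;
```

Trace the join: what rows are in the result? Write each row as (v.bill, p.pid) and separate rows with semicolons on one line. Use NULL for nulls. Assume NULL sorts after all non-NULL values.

(335, 5); (NULL, 1); (NULL, 2)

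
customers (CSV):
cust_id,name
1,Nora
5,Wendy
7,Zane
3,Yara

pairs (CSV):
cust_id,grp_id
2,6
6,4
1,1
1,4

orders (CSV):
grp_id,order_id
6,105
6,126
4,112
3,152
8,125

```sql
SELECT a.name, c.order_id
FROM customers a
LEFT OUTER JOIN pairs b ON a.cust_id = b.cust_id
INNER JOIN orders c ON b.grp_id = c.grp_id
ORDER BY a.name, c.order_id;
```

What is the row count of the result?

1

Step 1 — a LEFT JOIN b on cust_id → 5 row(s).
Then INNER JOIN `orders c` on grp_id: keep only rows whose b.grp_id appears in c.
Result: 1 row(s).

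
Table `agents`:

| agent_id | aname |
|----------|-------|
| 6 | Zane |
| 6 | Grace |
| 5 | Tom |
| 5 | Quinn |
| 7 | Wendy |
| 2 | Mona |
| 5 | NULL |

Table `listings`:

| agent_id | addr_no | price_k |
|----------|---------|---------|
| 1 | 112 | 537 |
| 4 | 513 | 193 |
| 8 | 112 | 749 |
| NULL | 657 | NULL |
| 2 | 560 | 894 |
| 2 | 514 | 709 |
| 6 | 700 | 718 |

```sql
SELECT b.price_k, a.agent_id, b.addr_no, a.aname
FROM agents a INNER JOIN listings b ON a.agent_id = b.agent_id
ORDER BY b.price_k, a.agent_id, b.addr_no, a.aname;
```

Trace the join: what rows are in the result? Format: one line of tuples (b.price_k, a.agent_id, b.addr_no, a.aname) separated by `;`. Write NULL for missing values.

INNER JOIN keeps only pairs where the ON condition holds.
Matching on a.agent_id = b.agent_id. A NULL in a compared column never satisfies the condition.
Matched pairs: 4.

(709, 2, 514, Mona); (718, 6, 700, Grace); (718, 6, 700, Zane); (894, 2, 560, Mona)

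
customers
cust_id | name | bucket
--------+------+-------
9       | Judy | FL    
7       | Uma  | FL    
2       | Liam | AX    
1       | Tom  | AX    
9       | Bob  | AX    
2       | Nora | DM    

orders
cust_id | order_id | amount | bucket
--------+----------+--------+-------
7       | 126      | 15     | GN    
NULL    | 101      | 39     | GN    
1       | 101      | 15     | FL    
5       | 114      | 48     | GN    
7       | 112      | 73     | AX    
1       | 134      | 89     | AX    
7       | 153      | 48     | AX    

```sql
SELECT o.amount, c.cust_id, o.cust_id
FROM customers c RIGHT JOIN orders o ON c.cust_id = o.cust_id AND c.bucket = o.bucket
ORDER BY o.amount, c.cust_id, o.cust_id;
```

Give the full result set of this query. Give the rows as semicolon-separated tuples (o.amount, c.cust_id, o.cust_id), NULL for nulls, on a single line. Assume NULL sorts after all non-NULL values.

(15, NULL, 1); (15, NULL, 7); (39, NULL, NULL); (48, NULL, 5); (48, NULL, 7); (73, NULL, 7); (89, 1, 1)

RIGHT JOIN keeps every row from `orders`; unmatched rows get NULL for `customers`'s columns.
Matching on c.cust_id = o.cust_id AND c.bucket = o.bucket. A NULL in a compared column never satisfies the condition.
Matched pairs: 1; unmatched o rows kept: 6.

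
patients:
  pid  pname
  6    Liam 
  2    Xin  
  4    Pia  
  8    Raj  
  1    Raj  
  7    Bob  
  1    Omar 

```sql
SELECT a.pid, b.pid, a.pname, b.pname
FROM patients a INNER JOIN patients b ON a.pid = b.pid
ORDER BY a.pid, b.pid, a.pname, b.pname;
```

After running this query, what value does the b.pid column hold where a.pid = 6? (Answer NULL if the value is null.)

6

INNER JOIN keeps only pairs where the ON condition holds.
Matching on a.pid = b.pid.
- a row (pid=6): matches 1 b row(s) → 1 output row(s).
- a row (pid=2): matches 1 b row(s) → 1 output row(s).
- a row (pid=4): matches 1 b row(s) → 1 output row(s).
- a row (pid=8): matches 1 b row(s) → 1 output row(s).
- a row (pid=1): matches 2 b row(s) → 2 output row(s).
- a row (pid=7): matches 1 b row(s) → 1 output row(s).
- a row (pid=1): matches 2 b row(s) → 2 output row(s).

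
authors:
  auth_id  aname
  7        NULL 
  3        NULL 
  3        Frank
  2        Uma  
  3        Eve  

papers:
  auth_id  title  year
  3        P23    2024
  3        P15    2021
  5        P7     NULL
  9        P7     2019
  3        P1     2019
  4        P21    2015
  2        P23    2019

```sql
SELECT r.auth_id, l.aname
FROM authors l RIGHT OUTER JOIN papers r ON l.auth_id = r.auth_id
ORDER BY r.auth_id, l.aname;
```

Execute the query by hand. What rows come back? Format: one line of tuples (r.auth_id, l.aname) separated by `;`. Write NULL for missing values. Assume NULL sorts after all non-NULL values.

(2, Uma); (3, Eve); (3, Eve); (3, Eve); (3, Frank); (3, Frank); (3, Frank); (3, NULL); (3, NULL); (3, NULL); (4, NULL); (5, NULL); (9, NULL)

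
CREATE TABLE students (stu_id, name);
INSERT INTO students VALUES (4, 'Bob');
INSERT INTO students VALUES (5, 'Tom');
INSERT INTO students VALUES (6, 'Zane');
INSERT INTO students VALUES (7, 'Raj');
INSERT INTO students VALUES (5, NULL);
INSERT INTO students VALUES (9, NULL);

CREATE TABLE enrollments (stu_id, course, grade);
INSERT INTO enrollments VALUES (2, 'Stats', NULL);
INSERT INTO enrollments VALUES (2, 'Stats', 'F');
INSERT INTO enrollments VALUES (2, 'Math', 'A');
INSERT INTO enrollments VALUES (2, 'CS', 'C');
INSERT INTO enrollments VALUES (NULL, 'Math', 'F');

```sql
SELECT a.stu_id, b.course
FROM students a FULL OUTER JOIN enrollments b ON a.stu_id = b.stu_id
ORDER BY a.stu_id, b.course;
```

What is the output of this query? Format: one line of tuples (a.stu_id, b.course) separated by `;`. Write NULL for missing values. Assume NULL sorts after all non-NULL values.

FULL OUTER JOIN keeps every row from both sides; unmatched rows get NULL for the other side's columns.
Matching on a.stu_id = b.stu_id. A NULL in a compared column never satisfies the condition.
- a row (stu_id=4): no match → kept, b columns NULL.
- a row (stu_id=5): no match → kept, b columns NULL.
- a row (stu_id=6): no match → kept, b columns NULL.
- a row (stu_id=7): no match → kept, b columns NULL.
- a row (stu_id=5): no match → kept, b columns NULL.
- a row (stu_id=9): no match → kept, b columns NULL.
- 5 b row(s) had no a match → kept, a columns NULL.

(4, NULL); (5, NULL); (5, NULL); (6, NULL); (7, NULL); (9, NULL); (NULL, CS); (NULL, Math); (NULL, Math); (NULL, Stats); (NULL, Stats)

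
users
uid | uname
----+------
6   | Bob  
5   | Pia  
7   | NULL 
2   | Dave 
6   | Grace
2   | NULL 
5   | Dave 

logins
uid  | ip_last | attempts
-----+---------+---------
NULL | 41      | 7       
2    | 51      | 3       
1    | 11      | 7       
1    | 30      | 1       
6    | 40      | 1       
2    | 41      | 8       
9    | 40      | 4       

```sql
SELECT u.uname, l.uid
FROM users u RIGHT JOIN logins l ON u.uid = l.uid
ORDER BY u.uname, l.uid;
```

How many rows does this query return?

RIGHT JOIN keeps every row from `logins`; unmatched rows get NULL for `users`'s columns.
Matching on u.uid = l.uid. A NULL in a compared column never satisfies the condition.
- u[0] uid=6 → 1 match(es) in l → 1 row(s).
- u[1] uid=5 → no match.
- u[2] uid=7 → no match.
- u[3] uid=2 → 2 match(es) in l → 2 row(s).
- u[4] uid=6 → 1 match(es) in l → 1 row(s).
- u[5] uid=2 → 2 match(es) in l → 2 row(s).
- u[6] uid=5 → no match.
- 4 row(s) from l found no u partner → padded with NULL.
Total: 6 matched + 4 padded = 10 rows.

10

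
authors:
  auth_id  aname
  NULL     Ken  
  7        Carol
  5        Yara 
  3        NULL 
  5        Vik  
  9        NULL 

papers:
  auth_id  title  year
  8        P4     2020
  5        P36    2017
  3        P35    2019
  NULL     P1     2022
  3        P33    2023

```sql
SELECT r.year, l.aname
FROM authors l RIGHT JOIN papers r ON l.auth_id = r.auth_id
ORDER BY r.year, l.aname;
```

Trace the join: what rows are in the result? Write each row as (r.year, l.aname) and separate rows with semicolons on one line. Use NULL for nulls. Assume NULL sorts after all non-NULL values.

(2017, Vik); (2017, Yara); (2019, NULL); (2020, NULL); (2022, NULL); (2023, NULL)

RIGHT JOIN keeps every row from `papers`; unmatched rows get NULL for `authors`'s columns.
Matching on l.auth_id = r.auth_id. A NULL in a compared column never satisfies the condition.
- l[0] auth_id=NULL → no match.
- l[1] auth_id=7 → no match.
- l[2] auth_id=5 → 1 match(es) in r → 1 row(s).
- l[3] auth_id=3 → 2 match(es) in r → 2 row(s).
- l[4] auth_id=5 → 1 match(es) in r → 1 row(s).
- l[5] auth_id=9 → no match.
- 2 row(s) from r found no l partner → padded with NULL.
After projecting and ordering:
r.year | l.aname
2017 | Vik
2017 | Yara
2019 | NULL
2020 | NULL
2022 | NULL
2023 | NULL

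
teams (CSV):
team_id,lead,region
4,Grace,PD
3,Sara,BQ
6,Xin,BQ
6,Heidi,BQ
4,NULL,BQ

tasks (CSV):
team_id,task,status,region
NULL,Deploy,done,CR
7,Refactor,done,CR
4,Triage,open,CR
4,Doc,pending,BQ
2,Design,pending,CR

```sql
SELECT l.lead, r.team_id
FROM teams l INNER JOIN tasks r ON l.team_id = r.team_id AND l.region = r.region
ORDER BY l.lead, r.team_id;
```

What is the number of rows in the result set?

INNER JOIN keeps only pairs where the ON condition holds.
Matching on l.team_id = r.team_id AND l.region = r.region. A NULL in a compared column never satisfies the condition.
- l (team_id=4, region=PD) has no partner → excluded.
- l (team_id=3, region=BQ) has no partner → excluded.
- l (team_id=6, region=BQ) has no partner → excluded.
- l (team_id=6, region=BQ) has no partner → excluded.
- l (team_id=4, region=BQ) pairs with 1 row(s) of r.
Total: 1 rows.

1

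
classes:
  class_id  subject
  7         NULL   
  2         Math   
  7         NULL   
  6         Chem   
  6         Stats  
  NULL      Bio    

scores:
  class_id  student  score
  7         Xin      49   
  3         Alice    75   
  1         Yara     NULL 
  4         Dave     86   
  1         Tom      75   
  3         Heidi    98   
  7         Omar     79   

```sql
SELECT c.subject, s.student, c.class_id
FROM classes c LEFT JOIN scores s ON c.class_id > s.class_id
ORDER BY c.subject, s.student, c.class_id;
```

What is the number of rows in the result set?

LEFT JOIN keeps every row from `classes`; unmatched rows get NULL for `scores`'s columns.
Matching on c.class_id > s.class_id. A NULL in a compared column never satisfies the condition.
- c (class_id=7) pairs with 5 row(s) of s.
- c (class_id=2) pairs with 2 row(s) of s.
- c (class_id=7) pairs with 5 row(s) of s.
- c (class_id=6) pairs with 5 row(s) of s.
- c (class_id=6) pairs with 5 row(s) of s.
- c (class_id=NULL) has no partner → padded with NULL.
Total: 22 matched + 1 padded = 23 rows.

23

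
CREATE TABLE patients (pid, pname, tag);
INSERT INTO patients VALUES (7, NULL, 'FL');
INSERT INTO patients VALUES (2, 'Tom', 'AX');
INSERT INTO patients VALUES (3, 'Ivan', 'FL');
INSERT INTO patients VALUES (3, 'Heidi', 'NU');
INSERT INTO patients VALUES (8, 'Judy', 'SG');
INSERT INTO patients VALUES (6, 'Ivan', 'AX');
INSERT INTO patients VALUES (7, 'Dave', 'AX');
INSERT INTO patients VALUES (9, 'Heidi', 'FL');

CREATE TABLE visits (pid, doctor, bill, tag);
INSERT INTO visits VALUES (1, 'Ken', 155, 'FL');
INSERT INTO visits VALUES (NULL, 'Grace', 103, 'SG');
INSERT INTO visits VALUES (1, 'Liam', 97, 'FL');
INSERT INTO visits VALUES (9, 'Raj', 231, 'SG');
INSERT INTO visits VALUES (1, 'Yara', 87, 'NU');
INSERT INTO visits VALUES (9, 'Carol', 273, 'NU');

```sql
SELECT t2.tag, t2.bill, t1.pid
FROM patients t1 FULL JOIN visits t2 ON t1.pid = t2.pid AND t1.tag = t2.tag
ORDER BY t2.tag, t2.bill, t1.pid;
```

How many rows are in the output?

14

FULL OUTER JOIN keeps every row from both sides; unmatched rows get NULL for the other side's columns.
Matching on t1.pid = t2.pid AND t1.tag = t2.tag. A NULL in a compared column never satisfies the condition.
Matched pairs: 0; unmatched t1 rows kept: 8; unmatched t2 rows kept: 6.
Total: 0 matched + 14 padded = 14 rows.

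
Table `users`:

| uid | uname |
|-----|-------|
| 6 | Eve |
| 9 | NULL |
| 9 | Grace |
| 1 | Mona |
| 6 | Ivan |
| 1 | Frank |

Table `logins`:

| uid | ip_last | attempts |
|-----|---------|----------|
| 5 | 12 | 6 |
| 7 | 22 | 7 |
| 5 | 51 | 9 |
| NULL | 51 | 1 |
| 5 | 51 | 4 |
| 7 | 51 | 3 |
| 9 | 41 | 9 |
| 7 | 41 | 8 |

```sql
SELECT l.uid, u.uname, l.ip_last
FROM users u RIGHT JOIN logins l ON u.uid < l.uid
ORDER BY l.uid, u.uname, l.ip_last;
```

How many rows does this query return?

23

RIGHT JOIN keeps every row from `logins`; unmatched rows get NULL for `users`'s columns.
Matching on u.uid < l.uid. A NULL in a compared column never satisfies the condition.
- u[0] uid=6 → 4 match(es) in l → 4 row(s).
- u[1] uid=9 → no match.
- u[2] uid=9 → no match.
- u[3] uid=1 → 7 match(es) in l → 7 row(s).
- u[4] uid=6 → 4 match(es) in l → 4 row(s).
- u[5] uid=1 → 7 match(es) in l → 7 row(s).
- 1 l row(s) had no u match → kept, u columns NULL.
Total: 22 matched + 1 padded = 23 rows.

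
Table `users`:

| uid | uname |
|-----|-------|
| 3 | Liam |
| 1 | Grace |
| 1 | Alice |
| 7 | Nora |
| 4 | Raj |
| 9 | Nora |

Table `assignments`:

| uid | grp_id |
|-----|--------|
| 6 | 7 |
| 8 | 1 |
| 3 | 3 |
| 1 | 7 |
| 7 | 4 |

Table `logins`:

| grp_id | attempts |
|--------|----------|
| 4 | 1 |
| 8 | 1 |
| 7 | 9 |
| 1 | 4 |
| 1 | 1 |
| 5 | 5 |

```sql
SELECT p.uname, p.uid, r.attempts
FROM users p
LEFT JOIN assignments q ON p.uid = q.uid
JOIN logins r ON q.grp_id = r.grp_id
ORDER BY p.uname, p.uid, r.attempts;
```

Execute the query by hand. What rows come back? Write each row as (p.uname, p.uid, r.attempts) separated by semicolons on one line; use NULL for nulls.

(Alice, 1, 9); (Grace, 1, 9); (Nora, 7, 1)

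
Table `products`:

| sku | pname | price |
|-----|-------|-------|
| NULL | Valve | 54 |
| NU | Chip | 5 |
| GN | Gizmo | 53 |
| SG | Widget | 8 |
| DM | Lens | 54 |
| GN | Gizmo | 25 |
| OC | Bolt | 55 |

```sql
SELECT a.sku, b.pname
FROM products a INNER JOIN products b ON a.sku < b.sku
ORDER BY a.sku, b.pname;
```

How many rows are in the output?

14

INNER JOIN keeps only pairs where the ON condition holds.
Matching on a.sku < b.sku. A NULL in a compared column never satisfies the condition.
- a (sku=NULL) has no partner → excluded.
- a (sku=NU) pairs with 2 row(s) of b.
- a (sku=GN) pairs with 3 row(s) of b.
- a (sku=SG) has no partner → excluded.
- a (sku=DM) pairs with 5 row(s) of b.
- a (sku=GN) pairs with 3 row(s) of b.
- a (sku=OC) pairs with 1 row(s) of b.
Total: 14 rows.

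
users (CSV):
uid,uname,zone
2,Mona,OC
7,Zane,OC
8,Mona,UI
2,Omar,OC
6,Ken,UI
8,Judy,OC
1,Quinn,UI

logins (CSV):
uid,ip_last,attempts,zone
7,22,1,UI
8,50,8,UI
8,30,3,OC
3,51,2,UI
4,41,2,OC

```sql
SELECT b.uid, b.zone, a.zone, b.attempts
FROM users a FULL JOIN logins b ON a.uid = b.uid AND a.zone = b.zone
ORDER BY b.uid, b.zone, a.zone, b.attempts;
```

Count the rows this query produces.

FULL OUTER JOIN keeps every row from both sides; unmatched rows get NULL for the other side's columns.
Matching on a.uid = b.uid AND a.zone = b.zone.
- a row (uid=2, zone=OC): no match → kept, b columns NULL.
- a row (uid=7, zone=OC): no match → kept, b columns NULL.
- a row (uid=8, zone=UI): matches 1 b row(s) → 1 output row(s).
- a row (uid=2, zone=OC): no match → kept, b columns NULL.
- a row (uid=6, zone=UI): no match → kept, b columns NULL.
- a row (uid=8, zone=OC): matches 1 b row(s) → 1 output row(s).
- a row (uid=1, zone=UI): no match → kept, b columns NULL.
- 3 row(s) from b found no a partner → padded with NULL.
Total: 2 matched + 8 padded = 10 rows.

10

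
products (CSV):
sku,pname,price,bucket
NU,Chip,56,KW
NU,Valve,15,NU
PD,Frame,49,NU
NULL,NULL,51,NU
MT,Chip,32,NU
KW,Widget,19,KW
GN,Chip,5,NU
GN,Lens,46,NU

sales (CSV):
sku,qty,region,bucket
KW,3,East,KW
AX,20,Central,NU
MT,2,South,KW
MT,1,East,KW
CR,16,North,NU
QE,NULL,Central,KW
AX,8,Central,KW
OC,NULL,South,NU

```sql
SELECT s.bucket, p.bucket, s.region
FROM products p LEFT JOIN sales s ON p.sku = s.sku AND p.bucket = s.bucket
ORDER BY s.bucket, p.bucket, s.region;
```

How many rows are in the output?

8

LEFT JOIN keeps every row from `products`; unmatched rows get NULL for `sales`'s columns.
Matching on p.sku = s.sku AND p.bucket = s.bucket. A NULL in a compared column never satisfies the condition.
- p (sku=NU, bucket=KW) has no partner → padded with NULL.
- p (sku=NU, bucket=NU) has no partner → padded with NULL.
- p (sku=PD, bucket=NU) has no partner → padded with NULL.
- p (sku=NULL, bucket=NU) has no partner → padded with NULL.
- p (sku=MT, bucket=NU) has no partner → padded with NULL.
- p (sku=KW, bucket=KW) pairs with 1 row(s) of s.
- p (sku=GN, bucket=NU) has no partner → padded with NULL.
- p (sku=GN, bucket=NU) has no partner → padded with NULL.
Total: 1 matched + 7 padded = 8 rows.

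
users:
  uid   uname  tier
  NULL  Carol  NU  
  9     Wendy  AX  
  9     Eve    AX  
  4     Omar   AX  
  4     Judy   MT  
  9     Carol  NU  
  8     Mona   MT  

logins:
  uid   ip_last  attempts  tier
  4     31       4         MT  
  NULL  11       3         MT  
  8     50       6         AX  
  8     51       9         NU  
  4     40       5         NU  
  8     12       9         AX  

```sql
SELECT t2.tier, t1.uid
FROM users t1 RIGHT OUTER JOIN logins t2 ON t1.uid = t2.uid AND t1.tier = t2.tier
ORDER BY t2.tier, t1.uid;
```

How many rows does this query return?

6

RIGHT JOIN keeps every row from `logins`; unmatched rows get NULL for `users`'s columns.
Matching on t1.uid = t2.uid AND t1.tier = t2.tier. A NULL in a compared column never satisfies the condition.
Matched pairs: 1; unmatched t2 rows kept: 5.
Total: 1 matched + 5 padded = 6 rows.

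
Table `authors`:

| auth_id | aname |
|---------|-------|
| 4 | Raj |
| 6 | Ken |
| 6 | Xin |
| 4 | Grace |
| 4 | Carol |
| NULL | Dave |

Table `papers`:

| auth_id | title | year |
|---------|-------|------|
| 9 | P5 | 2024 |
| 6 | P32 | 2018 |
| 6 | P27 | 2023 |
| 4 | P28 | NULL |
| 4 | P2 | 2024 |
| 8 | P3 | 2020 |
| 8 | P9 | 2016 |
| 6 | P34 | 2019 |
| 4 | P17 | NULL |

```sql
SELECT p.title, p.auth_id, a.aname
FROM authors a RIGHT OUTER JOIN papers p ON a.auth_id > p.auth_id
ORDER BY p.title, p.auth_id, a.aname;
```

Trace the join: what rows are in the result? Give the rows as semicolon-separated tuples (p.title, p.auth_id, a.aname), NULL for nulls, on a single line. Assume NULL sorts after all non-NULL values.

(P17, 4, Ken); (P17, 4, Xin); (P2, 4, Ken); (P2, 4, Xin); (P27, 6, NULL); (P28, 4, Ken); (P28, 4, Xin); (P3, 8, NULL); (P32, 6, NULL); (P34, 6, NULL); (P5, 9, NULL); (P9, 8, NULL)

RIGHT JOIN keeps every row from `papers`; unmatched rows get NULL for `authors`'s columns.
Matching on a.auth_id > p.auth_id. A NULL in a compared column never satisfies the condition.
- a (auth_id=4) has no partner in p.
- a (auth_id=6) pairs with 3 row(s) of p.
- a (auth_id=6) pairs with 3 row(s) of p.
- a (auth_id=4) has no partner in p.
- a (auth_id=4) has no partner in p.
- a (auth_id=NULL) has no partner in p.
- plus 6 unmatched p row(s), each kept with NULL a columns.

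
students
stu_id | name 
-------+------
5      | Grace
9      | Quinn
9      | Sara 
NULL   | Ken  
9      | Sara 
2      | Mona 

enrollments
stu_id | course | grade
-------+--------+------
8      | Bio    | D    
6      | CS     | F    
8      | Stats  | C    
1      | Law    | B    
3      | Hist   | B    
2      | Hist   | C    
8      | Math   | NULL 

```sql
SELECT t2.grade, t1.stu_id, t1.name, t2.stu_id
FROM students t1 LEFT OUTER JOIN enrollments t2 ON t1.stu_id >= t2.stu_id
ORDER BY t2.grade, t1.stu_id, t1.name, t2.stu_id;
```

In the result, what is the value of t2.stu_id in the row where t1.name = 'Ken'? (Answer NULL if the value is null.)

NULL

LEFT JOIN keeps every row from `students`; unmatched rows get NULL for `enrollments`'s columns.
Matching on t1.stu_id >= t2.stu_id. A NULL in a compared column never satisfies the condition.
Matched pairs: 26; unmatched t1 rows kept: 1.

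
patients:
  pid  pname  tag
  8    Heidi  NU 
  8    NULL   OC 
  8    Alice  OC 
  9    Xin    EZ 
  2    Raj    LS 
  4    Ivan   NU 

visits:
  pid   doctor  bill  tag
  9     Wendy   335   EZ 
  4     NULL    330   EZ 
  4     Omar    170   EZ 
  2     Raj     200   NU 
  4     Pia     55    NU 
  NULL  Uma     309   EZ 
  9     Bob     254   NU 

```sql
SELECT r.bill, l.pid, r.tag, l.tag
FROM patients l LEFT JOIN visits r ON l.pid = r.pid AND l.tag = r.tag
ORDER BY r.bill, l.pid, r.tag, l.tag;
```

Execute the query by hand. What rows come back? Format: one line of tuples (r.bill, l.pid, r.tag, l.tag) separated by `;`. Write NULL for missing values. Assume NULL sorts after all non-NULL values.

LEFT JOIN keeps every row from `patients`; unmatched rows get NULL for `visits`'s columns.
Matching on l.pid = r.pid AND l.tag = r.tag. A NULL in a compared column never satisfies the condition.
- l (pid=8, tag=NU) has no partner → padded with NULL.
- l (pid=8, tag=OC) has no partner → padded with NULL.
- l (pid=8, tag=OC) has no partner → padded with NULL.
- l (pid=9, tag=EZ) pairs with 1 row(s) of r.
- l (pid=2, tag=LS) has no partner → padded with NULL.
- l (pid=4, tag=NU) pairs with 1 row(s) of r.
After projecting and ordering:
r.bill | l.pid | r.tag | l.tag
55 | 4 | NU | NU
335 | 9 | EZ | EZ
NULL | 2 | NULL | LS
NULL | 8 | NULL | NU
NULL | 8 | NULL | OC
NULL | 8 | NULL | OC

(55, 4, NU, NU); (335, 9, EZ, EZ); (NULL, 2, NULL, LS); (NULL, 8, NULL, NU); (NULL, 8, NULL, OC); (NULL, 8, NULL, OC)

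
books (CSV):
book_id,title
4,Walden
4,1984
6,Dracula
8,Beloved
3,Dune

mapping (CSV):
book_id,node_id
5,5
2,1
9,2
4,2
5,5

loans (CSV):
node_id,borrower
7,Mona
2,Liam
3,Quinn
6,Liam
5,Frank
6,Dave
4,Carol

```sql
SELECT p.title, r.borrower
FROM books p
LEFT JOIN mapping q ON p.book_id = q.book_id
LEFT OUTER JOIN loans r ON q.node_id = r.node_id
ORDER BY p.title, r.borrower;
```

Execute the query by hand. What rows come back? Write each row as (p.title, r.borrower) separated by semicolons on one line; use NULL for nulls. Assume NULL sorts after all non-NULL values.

Joins associate left-to-right: books LEFT JOIN mapping on book_id gives 5 intermediate row(s).
Then LEFT JOIN `loans r` on node_id: each of those 5 rows is kept; rows whose q.node_id has no match in r get NULL for r's columns.

(1984, Liam); (Beloved, NULL); (Dracula, NULL); (Dune, NULL); (Walden, Liam)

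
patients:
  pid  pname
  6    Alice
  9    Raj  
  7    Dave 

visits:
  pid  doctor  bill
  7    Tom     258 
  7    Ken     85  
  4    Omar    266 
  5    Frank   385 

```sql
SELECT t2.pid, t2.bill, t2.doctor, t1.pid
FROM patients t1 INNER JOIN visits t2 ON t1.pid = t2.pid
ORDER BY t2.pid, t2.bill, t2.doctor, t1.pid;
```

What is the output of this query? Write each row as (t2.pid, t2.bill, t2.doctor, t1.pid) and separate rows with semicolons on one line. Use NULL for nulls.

INNER JOIN keeps only pairs where the ON condition holds.
Matching on t1.pid = t2.pid.
- t1 (pid=6) has no partner → excluded.
- t1 (pid=9) has no partner → excluded.
- t1 (pid=7) pairs with 2 row(s) of t2.
After projecting and ordering:
t2.pid | t2.bill | t2.doctor | t1.pid
7 | 85 | Ken | 7
7 | 258 | Tom | 7

(7, 85, Ken, 7); (7, 258, Tom, 7)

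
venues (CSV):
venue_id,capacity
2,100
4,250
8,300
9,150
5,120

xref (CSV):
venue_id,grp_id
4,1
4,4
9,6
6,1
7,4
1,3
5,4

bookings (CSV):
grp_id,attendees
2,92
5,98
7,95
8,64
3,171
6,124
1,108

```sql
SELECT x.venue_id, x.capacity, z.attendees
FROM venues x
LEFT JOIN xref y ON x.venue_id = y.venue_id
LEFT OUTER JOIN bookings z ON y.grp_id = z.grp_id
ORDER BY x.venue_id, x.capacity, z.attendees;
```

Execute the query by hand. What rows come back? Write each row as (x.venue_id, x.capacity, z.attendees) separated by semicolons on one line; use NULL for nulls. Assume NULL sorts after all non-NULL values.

Step 1 — x LEFT JOIN y on venue_id → 6 row(s).
Then LEFT JOIN `bookings z` on grp_id: each of those 6 rows is kept; rows whose y.grp_id has no match in z get NULL for z's columns.

(2, 100, NULL); (4, 250, 108); (4, 250, NULL); (5, 120, NULL); (8, 300, NULL); (9, 150, 124)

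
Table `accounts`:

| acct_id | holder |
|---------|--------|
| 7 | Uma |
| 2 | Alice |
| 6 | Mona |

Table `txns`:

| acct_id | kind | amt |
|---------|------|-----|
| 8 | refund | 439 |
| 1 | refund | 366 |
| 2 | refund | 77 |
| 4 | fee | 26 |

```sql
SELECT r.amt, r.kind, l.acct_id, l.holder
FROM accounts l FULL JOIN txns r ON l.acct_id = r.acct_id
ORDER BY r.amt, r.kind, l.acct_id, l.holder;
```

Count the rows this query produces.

FULL OUTER JOIN keeps every row from both sides; unmatched rows get NULL for the other side's columns.
Matching on l.acct_id = r.acct_id.
- acct_id=7: no r row matches, row kept with r columns NULL.
- acct_id=2: 1 matching r row(s), so 1 row(s) emitted.
- acct_id=6: no r row matches, row kept with r columns NULL.
- 3 row(s) from r found no l partner → padded with NULL.
Total: 1 matched + 5 padded = 6 rows.

6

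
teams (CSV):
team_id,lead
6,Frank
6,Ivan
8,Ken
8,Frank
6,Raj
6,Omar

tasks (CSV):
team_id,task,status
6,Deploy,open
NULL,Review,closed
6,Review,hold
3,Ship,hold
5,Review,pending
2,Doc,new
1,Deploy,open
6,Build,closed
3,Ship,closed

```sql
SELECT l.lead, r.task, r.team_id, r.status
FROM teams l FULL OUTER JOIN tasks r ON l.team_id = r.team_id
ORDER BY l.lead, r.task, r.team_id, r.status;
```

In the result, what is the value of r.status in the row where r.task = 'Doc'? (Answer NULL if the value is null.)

new

FULL OUTER JOIN keeps every row from both sides; unmatched rows get NULL for the other side's columns.
Matching on l.team_id = r.team_id. A NULL in a compared column never satisfies the condition.
- l row (team_id=6): matches 3 r row(s) → 3 output row(s).
- l row (team_id=6): matches 3 r row(s) → 3 output row(s).
- l row (team_id=8): no match → kept, r columns NULL.
- l row (team_id=8): no match → kept, r columns NULL.
- l row (team_id=6): matches 3 r row(s) → 3 output row(s).
- l row (team_id=6): matches 3 r row(s) → 3 output row(s).
- plus 6 unmatched r row(s), each kept with NULL l columns.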